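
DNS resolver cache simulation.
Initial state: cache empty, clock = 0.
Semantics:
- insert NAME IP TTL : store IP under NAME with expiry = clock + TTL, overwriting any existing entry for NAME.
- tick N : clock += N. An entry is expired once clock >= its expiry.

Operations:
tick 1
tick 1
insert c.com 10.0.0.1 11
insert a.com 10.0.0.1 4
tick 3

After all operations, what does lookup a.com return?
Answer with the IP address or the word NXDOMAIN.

Op 1: tick 1 -> clock=1.
Op 2: tick 1 -> clock=2.
Op 3: insert c.com -> 10.0.0.1 (expiry=2+11=13). clock=2
Op 4: insert a.com -> 10.0.0.1 (expiry=2+4=6). clock=2
Op 5: tick 3 -> clock=5.
lookup a.com: present, ip=10.0.0.1 expiry=6 > clock=5

Answer: 10.0.0.1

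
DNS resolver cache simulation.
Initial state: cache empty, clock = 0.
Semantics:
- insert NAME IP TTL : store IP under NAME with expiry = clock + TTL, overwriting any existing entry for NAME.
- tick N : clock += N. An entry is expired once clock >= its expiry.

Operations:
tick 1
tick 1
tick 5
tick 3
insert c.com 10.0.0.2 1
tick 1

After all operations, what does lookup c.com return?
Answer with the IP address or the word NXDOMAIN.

Op 1: tick 1 -> clock=1.
Op 2: tick 1 -> clock=2.
Op 3: tick 5 -> clock=7.
Op 4: tick 3 -> clock=10.
Op 5: insert c.com -> 10.0.0.2 (expiry=10+1=11). clock=10
Op 6: tick 1 -> clock=11. purged={c.com}
lookup c.com: not in cache (expired or never inserted)

Answer: NXDOMAIN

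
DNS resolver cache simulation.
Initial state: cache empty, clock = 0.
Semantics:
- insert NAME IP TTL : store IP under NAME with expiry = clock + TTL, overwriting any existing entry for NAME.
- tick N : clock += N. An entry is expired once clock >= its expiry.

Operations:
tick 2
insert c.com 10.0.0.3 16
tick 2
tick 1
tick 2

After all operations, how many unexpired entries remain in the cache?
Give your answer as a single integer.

Answer: 1

Derivation:
Op 1: tick 2 -> clock=2.
Op 2: insert c.com -> 10.0.0.3 (expiry=2+16=18). clock=2
Op 3: tick 2 -> clock=4.
Op 4: tick 1 -> clock=5.
Op 5: tick 2 -> clock=7.
Final cache (unexpired): {c.com} -> size=1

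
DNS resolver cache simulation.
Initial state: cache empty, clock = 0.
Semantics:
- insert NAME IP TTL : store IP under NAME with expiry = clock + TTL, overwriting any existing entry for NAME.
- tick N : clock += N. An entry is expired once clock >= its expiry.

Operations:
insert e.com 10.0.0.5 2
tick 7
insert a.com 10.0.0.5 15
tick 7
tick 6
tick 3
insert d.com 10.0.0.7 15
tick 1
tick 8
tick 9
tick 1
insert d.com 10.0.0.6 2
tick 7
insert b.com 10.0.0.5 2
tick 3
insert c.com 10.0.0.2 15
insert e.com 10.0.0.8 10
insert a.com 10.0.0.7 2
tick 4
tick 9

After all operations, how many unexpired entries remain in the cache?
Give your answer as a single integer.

Op 1: insert e.com -> 10.0.0.5 (expiry=0+2=2). clock=0
Op 2: tick 7 -> clock=7. purged={e.com}
Op 3: insert a.com -> 10.0.0.5 (expiry=7+15=22). clock=7
Op 4: tick 7 -> clock=14.
Op 5: tick 6 -> clock=20.
Op 6: tick 3 -> clock=23. purged={a.com}
Op 7: insert d.com -> 10.0.0.7 (expiry=23+15=38). clock=23
Op 8: tick 1 -> clock=24.
Op 9: tick 8 -> clock=32.
Op 10: tick 9 -> clock=41. purged={d.com}
Op 11: tick 1 -> clock=42.
Op 12: insert d.com -> 10.0.0.6 (expiry=42+2=44). clock=42
Op 13: tick 7 -> clock=49. purged={d.com}
Op 14: insert b.com -> 10.0.0.5 (expiry=49+2=51). clock=49
Op 15: tick 3 -> clock=52. purged={b.com}
Op 16: insert c.com -> 10.0.0.2 (expiry=52+15=67). clock=52
Op 17: insert e.com -> 10.0.0.8 (expiry=52+10=62). clock=52
Op 18: insert a.com -> 10.0.0.7 (expiry=52+2=54). clock=52
Op 19: tick 4 -> clock=56. purged={a.com}
Op 20: tick 9 -> clock=65. purged={e.com}
Final cache (unexpired): {c.com} -> size=1

Answer: 1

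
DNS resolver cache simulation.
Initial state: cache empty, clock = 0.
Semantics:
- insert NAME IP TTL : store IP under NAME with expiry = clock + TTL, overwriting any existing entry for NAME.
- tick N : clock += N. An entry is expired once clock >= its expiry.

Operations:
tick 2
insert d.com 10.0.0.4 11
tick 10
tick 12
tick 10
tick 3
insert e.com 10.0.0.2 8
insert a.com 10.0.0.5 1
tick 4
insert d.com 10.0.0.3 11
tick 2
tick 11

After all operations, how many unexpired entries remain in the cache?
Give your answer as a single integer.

Answer: 0

Derivation:
Op 1: tick 2 -> clock=2.
Op 2: insert d.com -> 10.0.0.4 (expiry=2+11=13). clock=2
Op 3: tick 10 -> clock=12.
Op 4: tick 12 -> clock=24. purged={d.com}
Op 5: tick 10 -> clock=34.
Op 6: tick 3 -> clock=37.
Op 7: insert e.com -> 10.0.0.2 (expiry=37+8=45). clock=37
Op 8: insert a.com -> 10.0.0.5 (expiry=37+1=38). clock=37
Op 9: tick 4 -> clock=41. purged={a.com}
Op 10: insert d.com -> 10.0.0.3 (expiry=41+11=52). clock=41
Op 11: tick 2 -> clock=43.
Op 12: tick 11 -> clock=54. purged={d.com,e.com}
Final cache (unexpired): {} -> size=0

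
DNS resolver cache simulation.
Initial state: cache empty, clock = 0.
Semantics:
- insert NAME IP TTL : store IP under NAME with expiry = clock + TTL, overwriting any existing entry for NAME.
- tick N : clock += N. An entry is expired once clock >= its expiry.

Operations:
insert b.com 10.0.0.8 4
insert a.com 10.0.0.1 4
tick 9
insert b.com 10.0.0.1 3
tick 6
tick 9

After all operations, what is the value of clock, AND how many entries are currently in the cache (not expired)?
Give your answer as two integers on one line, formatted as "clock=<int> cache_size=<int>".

Op 1: insert b.com -> 10.0.0.8 (expiry=0+4=4). clock=0
Op 2: insert a.com -> 10.0.0.1 (expiry=0+4=4). clock=0
Op 3: tick 9 -> clock=9. purged={a.com,b.com}
Op 4: insert b.com -> 10.0.0.1 (expiry=9+3=12). clock=9
Op 5: tick 6 -> clock=15. purged={b.com}
Op 6: tick 9 -> clock=24.
Final clock = 24
Final cache (unexpired): {} -> size=0

Answer: clock=24 cache_size=0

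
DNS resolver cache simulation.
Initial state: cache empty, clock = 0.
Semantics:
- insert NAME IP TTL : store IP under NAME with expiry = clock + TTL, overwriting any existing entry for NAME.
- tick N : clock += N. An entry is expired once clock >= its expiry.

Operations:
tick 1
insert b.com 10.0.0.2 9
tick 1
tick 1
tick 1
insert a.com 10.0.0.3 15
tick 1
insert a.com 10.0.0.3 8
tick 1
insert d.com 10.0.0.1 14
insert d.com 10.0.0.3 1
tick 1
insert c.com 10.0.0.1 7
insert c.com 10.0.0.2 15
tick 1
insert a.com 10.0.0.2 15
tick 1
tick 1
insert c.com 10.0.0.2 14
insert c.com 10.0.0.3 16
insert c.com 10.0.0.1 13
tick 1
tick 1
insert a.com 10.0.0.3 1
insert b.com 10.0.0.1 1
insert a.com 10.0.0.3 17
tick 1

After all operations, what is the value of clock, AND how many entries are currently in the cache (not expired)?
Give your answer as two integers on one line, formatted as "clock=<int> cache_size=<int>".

Op 1: tick 1 -> clock=1.
Op 2: insert b.com -> 10.0.0.2 (expiry=1+9=10). clock=1
Op 3: tick 1 -> clock=2.
Op 4: tick 1 -> clock=3.
Op 5: tick 1 -> clock=4.
Op 6: insert a.com -> 10.0.0.3 (expiry=4+15=19). clock=4
Op 7: tick 1 -> clock=5.
Op 8: insert a.com -> 10.0.0.3 (expiry=5+8=13). clock=5
Op 9: tick 1 -> clock=6.
Op 10: insert d.com -> 10.0.0.1 (expiry=6+14=20). clock=6
Op 11: insert d.com -> 10.0.0.3 (expiry=6+1=7). clock=6
Op 12: tick 1 -> clock=7. purged={d.com}
Op 13: insert c.com -> 10.0.0.1 (expiry=7+7=14). clock=7
Op 14: insert c.com -> 10.0.0.2 (expiry=7+15=22). clock=7
Op 15: tick 1 -> clock=8.
Op 16: insert a.com -> 10.0.0.2 (expiry=8+15=23). clock=8
Op 17: tick 1 -> clock=9.
Op 18: tick 1 -> clock=10. purged={b.com}
Op 19: insert c.com -> 10.0.0.2 (expiry=10+14=24). clock=10
Op 20: insert c.com -> 10.0.0.3 (expiry=10+16=26). clock=10
Op 21: insert c.com -> 10.0.0.1 (expiry=10+13=23). clock=10
Op 22: tick 1 -> clock=11.
Op 23: tick 1 -> clock=12.
Op 24: insert a.com -> 10.0.0.3 (expiry=12+1=13). clock=12
Op 25: insert b.com -> 10.0.0.1 (expiry=12+1=13). clock=12
Op 26: insert a.com -> 10.0.0.3 (expiry=12+17=29). clock=12
Op 27: tick 1 -> clock=13. purged={b.com}
Final clock = 13
Final cache (unexpired): {a.com,c.com} -> size=2

Answer: clock=13 cache_size=2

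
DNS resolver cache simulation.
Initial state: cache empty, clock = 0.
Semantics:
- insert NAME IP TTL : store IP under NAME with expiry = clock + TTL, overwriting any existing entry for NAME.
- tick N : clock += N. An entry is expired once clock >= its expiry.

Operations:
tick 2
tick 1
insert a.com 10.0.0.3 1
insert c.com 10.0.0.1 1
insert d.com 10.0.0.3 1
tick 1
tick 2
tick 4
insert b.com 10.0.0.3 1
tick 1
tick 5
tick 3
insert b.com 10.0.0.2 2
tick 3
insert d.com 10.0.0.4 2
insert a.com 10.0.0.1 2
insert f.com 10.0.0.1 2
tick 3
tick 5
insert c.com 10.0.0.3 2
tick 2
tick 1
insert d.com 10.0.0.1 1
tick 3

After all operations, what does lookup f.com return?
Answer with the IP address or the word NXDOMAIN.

Op 1: tick 2 -> clock=2.
Op 2: tick 1 -> clock=3.
Op 3: insert a.com -> 10.0.0.3 (expiry=3+1=4). clock=3
Op 4: insert c.com -> 10.0.0.1 (expiry=3+1=4). clock=3
Op 5: insert d.com -> 10.0.0.3 (expiry=3+1=4). clock=3
Op 6: tick 1 -> clock=4. purged={a.com,c.com,d.com}
Op 7: tick 2 -> clock=6.
Op 8: tick 4 -> clock=10.
Op 9: insert b.com -> 10.0.0.3 (expiry=10+1=11). clock=10
Op 10: tick 1 -> clock=11. purged={b.com}
Op 11: tick 5 -> clock=16.
Op 12: tick 3 -> clock=19.
Op 13: insert b.com -> 10.0.0.2 (expiry=19+2=21). clock=19
Op 14: tick 3 -> clock=22. purged={b.com}
Op 15: insert d.com -> 10.0.0.4 (expiry=22+2=24). clock=22
Op 16: insert a.com -> 10.0.0.1 (expiry=22+2=24). clock=22
Op 17: insert f.com -> 10.0.0.1 (expiry=22+2=24). clock=22
Op 18: tick 3 -> clock=25. purged={a.com,d.com,f.com}
Op 19: tick 5 -> clock=30.
Op 20: insert c.com -> 10.0.0.3 (expiry=30+2=32). clock=30
Op 21: tick 2 -> clock=32. purged={c.com}
Op 22: tick 1 -> clock=33.
Op 23: insert d.com -> 10.0.0.1 (expiry=33+1=34). clock=33
Op 24: tick 3 -> clock=36. purged={d.com}
lookup f.com: not in cache (expired or never inserted)

Answer: NXDOMAIN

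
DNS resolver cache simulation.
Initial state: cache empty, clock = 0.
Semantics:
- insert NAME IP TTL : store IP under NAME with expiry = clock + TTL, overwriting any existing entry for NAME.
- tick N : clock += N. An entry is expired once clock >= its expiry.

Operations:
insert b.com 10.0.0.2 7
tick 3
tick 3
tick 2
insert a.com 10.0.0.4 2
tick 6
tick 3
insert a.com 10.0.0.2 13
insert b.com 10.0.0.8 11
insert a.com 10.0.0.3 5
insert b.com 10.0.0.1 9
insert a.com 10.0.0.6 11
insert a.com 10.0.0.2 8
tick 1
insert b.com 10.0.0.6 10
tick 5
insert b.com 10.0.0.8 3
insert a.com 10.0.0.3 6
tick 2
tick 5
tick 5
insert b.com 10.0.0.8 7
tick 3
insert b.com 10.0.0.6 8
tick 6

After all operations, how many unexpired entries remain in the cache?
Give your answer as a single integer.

Op 1: insert b.com -> 10.0.0.2 (expiry=0+7=7). clock=0
Op 2: tick 3 -> clock=3.
Op 3: tick 3 -> clock=6.
Op 4: tick 2 -> clock=8. purged={b.com}
Op 5: insert a.com -> 10.0.0.4 (expiry=8+2=10). clock=8
Op 6: tick 6 -> clock=14. purged={a.com}
Op 7: tick 3 -> clock=17.
Op 8: insert a.com -> 10.0.0.2 (expiry=17+13=30). clock=17
Op 9: insert b.com -> 10.0.0.8 (expiry=17+11=28). clock=17
Op 10: insert a.com -> 10.0.0.3 (expiry=17+5=22). clock=17
Op 11: insert b.com -> 10.0.0.1 (expiry=17+9=26). clock=17
Op 12: insert a.com -> 10.0.0.6 (expiry=17+11=28). clock=17
Op 13: insert a.com -> 10.0.0.2 (expiry=17+8=25). clock=17
Op 14: tick 1 -> clock=18.
Op 15: insert b.com -> 10.0.0.6 (expiry=18+10=28). clock=18
Op 16: tick 5 -> clock=23.
Op 17: insert b.com -> 10.0.0.8 (expiry=23+3=26). clock=23
Op 18: insert a.com -> 10.0.0.3 (expiry=23+6=29). clock=23
Op 19: tick 2 -> clock=25.
Op 20: tick 5 -> clock=30. purged={a.com,b.com}
Op 21: tick 5 -> clock=35.
Op 22: insert b.com -> 10.0.0.8 (expiry=35+7=42). clock=35
Op 23: tick 3 -> clock=38.
Op 24: insert b.com -> 10.0.0.6 (expiry=38+8=46). clock=38
Op 25: tick 6 -> clock=44.
Final cache (unexpired): {b.com} -> size=1

Answer: 1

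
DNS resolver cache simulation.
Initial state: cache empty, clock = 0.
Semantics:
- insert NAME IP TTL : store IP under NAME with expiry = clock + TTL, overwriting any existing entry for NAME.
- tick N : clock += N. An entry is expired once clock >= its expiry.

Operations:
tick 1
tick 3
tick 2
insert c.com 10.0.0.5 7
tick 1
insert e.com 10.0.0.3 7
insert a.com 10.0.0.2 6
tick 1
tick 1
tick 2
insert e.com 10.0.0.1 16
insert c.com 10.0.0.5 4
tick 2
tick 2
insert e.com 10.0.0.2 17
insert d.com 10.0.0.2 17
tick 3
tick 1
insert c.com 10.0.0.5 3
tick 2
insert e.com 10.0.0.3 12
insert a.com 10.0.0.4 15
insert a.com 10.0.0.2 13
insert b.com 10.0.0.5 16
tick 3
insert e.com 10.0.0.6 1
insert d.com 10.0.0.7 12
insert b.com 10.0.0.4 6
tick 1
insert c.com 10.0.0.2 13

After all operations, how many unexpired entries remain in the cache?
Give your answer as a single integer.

Op 1: tick 1 -> clock=1.
Op 2: tick 3 -> clock=4.
Op 3: tick 2 -> clock=6.
Op 4: insert c.com -> 10.0.0.5 (expiry=6+7=13). clock=6
Op 5: tick 1 -> clock=7.
Op 6: insert e.com -> 10.0.0.3 (expiry=7+7=14). clock=7
Op 7: insert a.com -> 10.0.0.2 (expiry=7+6=13). clock=7
Op 8: tick 1 -> clock=8.
Op 9: tick 1 -> clock=9.
Op 10: tick 2 -> clock=11.
Op 11: insert e.com -> 10.0.0.1 (expiry=11+16=27). clock=11
Op 12: insert c.com -> 10.0.0.5 (expiry=11+4=15). clock=11
Op 13: tick 2 -> clock=13. purged={a.com}
Op 14: tick 2 -> clock=15. purged={c.com}
Op 15: insert e.com -> 10.0.0.2 (expiry=15+17=32). clock=15
Op 16: insert d.com -> 10.0.0.2 (expiry=15+17=32). clock=15
Op 17: tick 3 -> clock=18.
Op 18: tick 1 -> clock=19.
Op 19: insert c.com -> 10.0.0.5 (expiry=19+3=22). clock=19
Op 20: tick 2 -> clock=21.
Op 21: insert e.com -> 10.0.0.3 (expiry=21+12=33). clock=21
Op 22: insert a.com -> 10.0.0.4 (expiry=21+15=36). clock=21
Op 23: insert a.com -> 10.0.0.2 (expiry=21+13=34). clock=21
Op 24: insert b.com -> 10.0.0.5 (expiry=21+16=37). clock=21
Op 25: tick 3 -> clock=24. purged={c.com}
Op 26: insert e.com -> 10.0.0.6 (expiry=24+1=25). clock=24
Op 27: insert d.com -> 10.0.0.7 (expiry=24+12=36). clock=24
Op 28: insert b.com -> 10.0.0.4 (expiry=24+6=30). clock=24
Op 29: tick 1 -> clock=25. purged={e.com}
Op 30: insert c.com -> 10.0.0.2 (expiry=25+13=38). clock=25
Final cache (unexpired): {a.com,b.com,c.com,d.com} -> size=4

Answer: 4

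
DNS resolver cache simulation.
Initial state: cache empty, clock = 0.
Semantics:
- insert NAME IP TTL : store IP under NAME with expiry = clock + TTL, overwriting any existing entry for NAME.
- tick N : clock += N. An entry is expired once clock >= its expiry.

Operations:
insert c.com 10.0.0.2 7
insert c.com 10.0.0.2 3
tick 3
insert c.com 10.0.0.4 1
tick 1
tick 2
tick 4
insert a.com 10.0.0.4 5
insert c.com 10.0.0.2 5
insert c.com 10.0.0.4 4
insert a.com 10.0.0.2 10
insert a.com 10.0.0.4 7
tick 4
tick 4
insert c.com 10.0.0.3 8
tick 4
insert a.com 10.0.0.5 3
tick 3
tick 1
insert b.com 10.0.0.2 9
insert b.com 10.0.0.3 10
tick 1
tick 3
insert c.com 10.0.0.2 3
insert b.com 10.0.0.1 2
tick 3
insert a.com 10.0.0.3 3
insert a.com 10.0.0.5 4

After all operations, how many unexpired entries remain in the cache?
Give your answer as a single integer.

Op 1: insert c.com -> 10.0.0.2 (expiry=0+7=7). clock=0
Op 2: insert c.com -> 10.0.0.2 (expiry=0+3=3). clock=0
Op 3: tick 3 -> clock=3. purged={c.com}
Op 4: insert c.com -> 10.0.0.4 (expiry=3+1=4). clock=3
Op 5: tick 1 -> clock=4. purged={c.com}
Op 6: tick 2 -> clock=6.
Op 7: tick 4 -> clock=10.
Op 8: insert a.com -> 10.0.0.4 (expiry=10+5=15). clock=10
Op 9: insert c.com -> 10.0.0.2 (expiry=10+5=15). clock=10
Op 10: insert c.com -> 10.0.0.4 (expiry=10+4=14). clock=10
Op 11: insert a.com -> 10.0.0.2 (expiry=10+10=20). clock=10
Op 12: insert a.com -> 10.0.0.4 (expiry=10+7=17). clock=10
Op 13: tick 4 -> clock=14. purged={c.com}
Op 14: tick 4 -> clock=18. purged={a.com}
Op 15: insert c.com -> 10.0.0.3 (expiry=18+8=26). clock=18
Op 16: tick 4 -> clock=22.
Op 17: insert a.com -> 10.0.0.5 (expiry=22+3=25). clock=22
Op 18: tick 3 -> clock=25. purged={a.com}
Op 19: tick 1 -> clock=26. purged={c.com}
Op 20: insert b.com -> 10.0.0.2 (expiry=26+9=35). clock=26
Op 21: insert b.com -> 10.0.0.3 (expiry=26+10=36). clock=26
Op 22: tick 1 -> clock=27.
Op 23: tick 3 -> clock=30.
Op 24: insert c.com -> 10.0.0.2 (expiry=30+3=33). clock=30
Op 25: insert b.com -> 10.0.0.1 (expiry=30+2=32). clock=30
Op 26: tick 3 -> clock=33. purged={b.com,c.com}
Op 27: insert a.com -> 10.0.0.3 (expiry=33+3=36). clock=33
Op 28: insert a.com -> 10.0.0.5 (expiry=33+4=37). clock=33
Final cache (unexpired): {a.com} -> size=1

Answer: 1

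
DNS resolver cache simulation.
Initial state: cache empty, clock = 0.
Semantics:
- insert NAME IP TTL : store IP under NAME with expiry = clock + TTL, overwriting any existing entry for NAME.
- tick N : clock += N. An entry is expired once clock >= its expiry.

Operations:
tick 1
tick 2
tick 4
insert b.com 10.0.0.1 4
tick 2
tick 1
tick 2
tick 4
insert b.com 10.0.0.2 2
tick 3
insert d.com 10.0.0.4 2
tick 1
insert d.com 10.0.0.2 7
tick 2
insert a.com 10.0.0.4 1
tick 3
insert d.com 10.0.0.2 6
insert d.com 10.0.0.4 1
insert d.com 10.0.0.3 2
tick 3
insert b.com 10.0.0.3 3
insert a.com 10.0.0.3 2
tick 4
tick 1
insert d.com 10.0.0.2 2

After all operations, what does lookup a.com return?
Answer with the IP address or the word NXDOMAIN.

Op 1: tick 1 -> clock=1.
Op 2: tick 2 -> clock=3.
Op 3: tick 4 -> clock=7.
Op 4: insert b.com -> 10.0.0.1 (expiry=7+4=11). clock=7
Op 5: tick 2 -> clock=9.
Op 6: tick 1 -> clock=10.
Op 7: tick 2 -> clock=12. purged={b.com}
Op 8: tick 4 -> clock=16.
Op 9: insert b.com -> 10.0.0.2 (expiry=16+2=18). clock=16
Op 10: tick 3 -> clock=19. purged={b.com}
Op 11: insert d.com -> 10.0.0.4 (expiry=19+2=21). clock=19
Op 12: tick 1 -> clock=20.
Op 13: insert d.com -> 10.0.0.2 (expiry=20+7=27). clock=20
Op 14: tick 2 -> clock=22.
Op 15: insert a.com -> 10.0.0.4 (expiry=22+1=23). clock=22
Op 16: tick 3 -> clock=25. purged={a.com}
Op 17: insert d.com -> 10.0.0.2 (expiry=25+6=31). clock=25
Op 18: insert d.com -> 10.0.0.4 (expiry=25+1=26). clock=25
Op 19: insert d.com -> 10.0.0.3 (expiry=25+2=27). clock=25
Op 20: tick 3 -> clock=28. purged={d.com}
Op 21: insert b.com -> 10.0.0.3 (expiry=28+3=31). clock=28
Op 22: insert a.com -> 10.0.0.3 (expiry=28+2=30). clock=28
Op 23: tick 4 -> clock=32. purged={a.com,b.com}
Op 24: tick 1 -> clock=33.
Op 25: insert d.com -> 10.0.0.2 (expiry=33+2=35). clock=33
lookup a.com: not in cache (expired or never inserted)

Answer: NXDOMAIN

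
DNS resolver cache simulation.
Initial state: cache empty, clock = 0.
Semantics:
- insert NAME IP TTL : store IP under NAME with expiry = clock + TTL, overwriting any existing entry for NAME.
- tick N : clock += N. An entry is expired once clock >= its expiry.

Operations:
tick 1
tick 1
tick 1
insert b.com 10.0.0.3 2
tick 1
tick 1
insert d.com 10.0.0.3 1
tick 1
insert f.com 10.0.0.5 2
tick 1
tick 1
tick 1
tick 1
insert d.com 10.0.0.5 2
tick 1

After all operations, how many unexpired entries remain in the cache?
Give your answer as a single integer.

Op 1: tick 1 -> clock=1.
Op 2: tick 1 -> clock=2.
Op 3: tick 1 -> clock=3.
Op 4: insert b.com -> 10.0.0.3 (expiry=3+2=5). clock=3
Op 5: tick 1 -> clock=4.
Op 6: tick 1 -> clock=5. purged={b.com}
Op 7: insert d.com -> 10.0.0.3 (expiry=5+1=6). clock=5
Op 8: tick 1 -> clock=6. purged={d.com}
Op 9: insert f.com -> 10.0.0.5 (expiry=6+2=8). clock=6
Op 10: tick 1 -> clock=7.
Op 11: tick 1 -> clock=8. purged={f.com}
Op 12: tick 1 -> clock=9.
Op 13: tick 1 -> clock=10.
Op 14: insert d.com -> 10.0.0.5 (expiry=10+2=12). clock=10
Op 15: tick 1 -> clock=11.
Final cache (unexpired): {d.com} -> size=1

Answer: 1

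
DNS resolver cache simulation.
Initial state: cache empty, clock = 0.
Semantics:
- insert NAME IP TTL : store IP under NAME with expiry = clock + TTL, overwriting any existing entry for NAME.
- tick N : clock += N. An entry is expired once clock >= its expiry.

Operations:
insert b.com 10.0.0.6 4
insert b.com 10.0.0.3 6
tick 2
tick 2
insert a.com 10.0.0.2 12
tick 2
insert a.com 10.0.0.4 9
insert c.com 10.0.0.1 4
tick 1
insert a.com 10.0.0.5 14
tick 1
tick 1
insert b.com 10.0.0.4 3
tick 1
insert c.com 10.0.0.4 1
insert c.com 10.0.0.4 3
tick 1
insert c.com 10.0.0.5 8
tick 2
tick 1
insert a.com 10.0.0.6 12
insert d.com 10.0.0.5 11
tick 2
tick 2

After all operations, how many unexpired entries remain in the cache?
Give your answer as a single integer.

Op 1: insert b.com -> 10.0.0.6 (expiry=0+4=4). clock=0
Op 2: insert b.com -> 10.0.0.3 (expiry=0+6=6). clock=0
Op 3: tick 2 -> clock=2.
Op 4: tick 2 -> clock=4.
Op 5: insert a.com -> 10.0.0.2 (expiry=4+12=16). clock=4
Op 6: tick 2 -> clock=6. purged={b.com}
Op 7: insert a.com -> 10.0.0.4 (expiry=6+9=15). clock=6
Op 8: insert c.com -> 10.0.0.1 (expiry=6+4=10). clock=6
Op 9: tick 1 -> clock=7.
Op 10: insert a.com -> 10.0.0.5 (expiry=7+14=21). clock=7
Op 11: tick 1 -> clock=8.
Op 12: tick 1 -> clock=9.
Op 13: insert b.com -> 10.0.0.4 (expiry=9+3=12). clock=9
Op 14: tick 1 -> clock=10. purged={c.com}
Op 15: insert c.com -> 10.0.0.4 (expiry=10+1=11). clock=10
Op 16: insert c.com -> 10.0.0.4 (expiry=10+3=13). clock=10
Op 17: tick 1 -> clock=11.
Op 18: insert c.com -> 10.0.0.5 (expiry=11+8=19). clock=11
Op 19: tick 2 -> clock=13. purged={b.com}
Op 20: tick 1 -> clock=14.
Op 21: insert a.com -> 10.0.0.6 (expiry=14+12=26). clock=14
Op 22: insert d.com -> 10.0.0.5 (expiry=14+11=25). clock=14
Op 23: tick 2 -> clock=16.
Op 24: tick 2 -> clock=18.
Final cache (unexpired): {a.com,c.com,d.com} -> size=3

Answer: 3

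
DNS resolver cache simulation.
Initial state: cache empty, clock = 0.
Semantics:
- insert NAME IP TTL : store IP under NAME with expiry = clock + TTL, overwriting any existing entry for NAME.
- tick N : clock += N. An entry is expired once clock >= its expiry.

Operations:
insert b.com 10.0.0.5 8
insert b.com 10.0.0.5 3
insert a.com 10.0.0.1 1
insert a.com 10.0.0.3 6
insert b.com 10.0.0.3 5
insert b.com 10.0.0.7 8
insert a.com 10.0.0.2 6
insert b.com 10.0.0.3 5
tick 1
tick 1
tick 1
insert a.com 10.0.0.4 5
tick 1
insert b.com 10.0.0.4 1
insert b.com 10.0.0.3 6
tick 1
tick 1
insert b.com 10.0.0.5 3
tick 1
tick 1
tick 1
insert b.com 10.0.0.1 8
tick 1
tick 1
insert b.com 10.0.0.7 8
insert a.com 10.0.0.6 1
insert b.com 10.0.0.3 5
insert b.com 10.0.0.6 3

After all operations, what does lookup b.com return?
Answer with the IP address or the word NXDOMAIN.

Answer: 10.0.0.6

Derivation:
Op 1: insert b.com -> 10.0.0.5 (expiry=0+8=8). clock=0
Op 2: insert b.com -> 10.0.0.5 (expiry=0+3=3). clock=0
Op 3: insert a.com -> 10.0.0.1 (expiry=0+1=1). clock=0
Op 4: insert a.com -> 10.0.0.3 (expiry=0+6=6). clock=0
Op 5: insert b.com -> 10.0.0.3 (expiry=0+5=5). clock=0
Op 6: insert b.com -> 10.0.0.7 (expiry=0+8=8). clock=0
Op 7: insert a.com -> 10.0.0.2 (expiry=0+6=6). clock=0
Op 8: insert b.com -> 10.0.0.3 (expiry=0+5=5). clock=0
Op 9: tick 1 -> clock=1.
Op 10: tick 1 -> clock=2.
Op 11: tick 1 -> clock=3.
Op 12: insert a.com -> 10.0.0.4 (expiry=3+5=8). clock=3
Op 13: tick 1 -> clock=4.
Op 14: insert b.com -> 10.0.0.4 (expiry=4+1=5). clock=4
Op 15: insert b.com -> 10.0.0.3 (expiry=4+6=10). clock=4
Op 16: tick 1 -> clock=5.
Op 17: tick 1 -> clock=6.
Op 18: insert b.com -> 10.0.0.5 (expiry=6+3=9). clock=6
Op 19: tick 1 -> clock=7.
Op 20: tick 1 -> clock=8. purged={a.com}
Op 21: tick 1 -> clock=9. purged={b.com}
Op 22: insert b.com -> 10.0.0.1 (expiry=9+8=17). clock=9
Op 23: tick 1 -> clock=10.
Op 24: tick 1 -> clock=11.
Op 25: insert b.com -> 10.0.0.7 (expiry=11+8=19). clock=11
Op 26: insert a.com -> 10.0.0.6 (expiry=11+1=12). clock=11
Op 27: insert b.com -> 10.0.0.3 (expiry=11+5=16). clock=11
Op 28: insert b.com -> 10.0.0.6 (expiry=11+3=14). clock=11
lookup b.com: present, ip=10.0.0.6 expiry=14 > clock=11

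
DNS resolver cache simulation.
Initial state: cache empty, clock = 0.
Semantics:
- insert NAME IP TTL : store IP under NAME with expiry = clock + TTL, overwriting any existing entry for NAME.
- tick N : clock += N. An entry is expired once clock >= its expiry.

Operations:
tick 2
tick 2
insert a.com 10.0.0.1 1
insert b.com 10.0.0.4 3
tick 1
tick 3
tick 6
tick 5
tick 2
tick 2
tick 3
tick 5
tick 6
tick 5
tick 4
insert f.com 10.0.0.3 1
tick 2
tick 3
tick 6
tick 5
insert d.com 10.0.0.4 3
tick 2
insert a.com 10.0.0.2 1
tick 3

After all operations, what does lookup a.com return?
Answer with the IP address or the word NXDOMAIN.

Op 1: tick 2 -> clock=2.
Op 2: tick 2 -> clock=4.
Op 3: insert a.com -> 10.0.0.1 (expiry=4+1=5). clock=4
Op 4: insert b.com -> 10.0.0.4 (expiry=4+3=7). clock=4
Op 5: tick 1 -> clock=5. purged={a.com}
Op 6: tick 3 -> clock=8. purged={b.com}
Op 7: tick 6 -> clock=14.
Op 8: tick 5 -> clock=19.
Op 9: tick 2 -> clock=21.
Op 10: tick 2 -> clock=23.
Op 11: tick 3 -> clock=26.
Op 12: tick 5 -> clock=31.
Op 13: tick 6 -> clock=37.
Op 14: tick 5 -> clock=42.
Op 15: tick 4 -> clock=46.
Op 16: insert f.com -> 10.0.0.3 (expiry=46+1=47). clock=46
Op 17: tick 2 -> clock=48. purged={f.com}
Op 18: tick 3 -> clock=51.
Op 19: tick 6 -> clock=57.
Op 20: tick 5 -> clock=62.
Op 21: insert d.com -> 10.0.0.4 (expiry=62+3=65). clock=62
Op 22: tick 2 -> clock=64.
Op 23: insert a.com -> 10.0.0.2 (expiry=64+1=65). clock=64
Op 24: tick 3 -> clock=67. purged={a.com,d.com}
lookup a.com: not in cache (expired or never inserted)

Answer: NXDOMAIN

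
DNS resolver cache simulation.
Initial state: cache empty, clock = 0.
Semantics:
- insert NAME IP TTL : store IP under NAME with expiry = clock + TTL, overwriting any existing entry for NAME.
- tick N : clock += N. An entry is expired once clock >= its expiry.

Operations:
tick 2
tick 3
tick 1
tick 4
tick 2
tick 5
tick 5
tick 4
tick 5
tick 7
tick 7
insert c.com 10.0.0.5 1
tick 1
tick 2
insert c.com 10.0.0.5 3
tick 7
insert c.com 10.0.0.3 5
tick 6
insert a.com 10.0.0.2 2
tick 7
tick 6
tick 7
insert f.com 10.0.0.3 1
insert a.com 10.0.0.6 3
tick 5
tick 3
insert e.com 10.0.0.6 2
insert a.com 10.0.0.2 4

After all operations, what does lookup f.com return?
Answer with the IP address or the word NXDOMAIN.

Answer: NXDOMAIN

Derivation:
Op 1: tick 2 -> clock=2.
Op 2: tick 3 -> clock=5.
Op 3: tick 1 -> clock=6.
Op 4: tick 4 -> clock=10.
Op 5: tick 2 -> clock=12.
Op 6: tick 5 -> clock=17.
Op 7: tick 5 -> clock=22.
Op 8: tick 4 -> clock=26.
Op 9: tick 5 -> clock=31.
Op 10: tick 7 -> clock=38.
Op 11: tick 7 -> clock=45.
Op 12: insert c.com -> 10.0.0.5 (expiry=45+1=46). clock=45
Op 13: tick 1 -> clock=46. purged={c.com}
Op 14: tick 2 -> clock=48.
Op 15: insert c.com -> 10.0.0.5 (expiry=48+3=51). clock=48
Op 16: tick 7 -> clock=55. purged={c.com}
Op 17: insert c.com -> 10.0.0.3 (expiry=55+5=60). clock=55
Op 18: tick 6 -> clock=61. purged={c.com}
Op 19: insert a.com -> 10.0.0.2 (expiry=61+2=63). clock=61
Op 20: tick 7 -> clock=68. purged={a.com}
Op 21: tick 6 -> clock=74.
Op 22: tick 7 -> clock=81.
Op 23: insert f.com -> 10.0.0.3 (expiry=81+1=82). clock=81
Op 24: insert a.com -> 10.0.0.6 (expiry=81+3=84). clock=81
Op 25: tick 5 -> clock=86. purged={a.com,f.com}
Op 26: tick 3 -> clock=89.
Op 27: insert e.com -> 10.0.0.6 (expiry=89+2=91). clock=89
Op 28: insert a.com -> 10.0.0.2 (expiry=89+4=93). clock=89
lookup f.com: not in cache (expired or never inserted)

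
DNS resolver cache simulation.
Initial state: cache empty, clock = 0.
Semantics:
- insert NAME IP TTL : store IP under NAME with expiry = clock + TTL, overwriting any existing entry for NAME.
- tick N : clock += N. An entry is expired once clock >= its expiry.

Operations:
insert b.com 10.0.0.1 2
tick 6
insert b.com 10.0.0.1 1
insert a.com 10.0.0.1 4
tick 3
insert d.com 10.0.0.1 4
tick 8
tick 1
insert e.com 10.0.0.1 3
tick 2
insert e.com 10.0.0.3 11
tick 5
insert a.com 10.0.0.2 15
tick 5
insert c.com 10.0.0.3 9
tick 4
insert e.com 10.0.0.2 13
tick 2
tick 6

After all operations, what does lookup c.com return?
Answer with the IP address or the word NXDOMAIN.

Answer: NXDOMAIN

Derivation:
Op 1: insert b.com -> 10.0.0.1 (expiry=0+2=2). clock=0
Op 2: tick 6 -> clock=6. purged={b.com}
Op 3: insert b.com -> 10.0.0.1 (expiry=6+1=7). clock=6
Op 4: insert a.com -> 10.0.0.1 (expiry=6+4=10). clock=6
Op 5: tick 3 -> clock=9. purged={b.com}
Op 6: insert d.com -> 10.0.0.1 (expiry=9+4=13). clock=9
Op 7: tick 8 -> clock=17. purged={a.com,d.com}
Op 8: tick 1 -> clock=18.
Op 9: insert e.com -> 10.0.0.1 (expiry=18+3=21). clock=18
Op 10: tick 2 -> clock=20.
Op 11: insert e.com -> 10.0.0.3 (expiry=20+11=31). clock=20
Op 12: tick 5 -> clock=25.
Op 13: insert a.com -> 10.0.0.2 (expiry=25+15=40). clock=25
Op 14: tick 5 -> clock=30.
Op 15: insert c.com -> 10.0.0.3 (expiry=30+9=39). clock=30
Op 16: tick 4 -> clock=34. purged={e.com}
Op 17: insert e.com -> 10.0.0.2 (expiry=34+13=47). clock=34
Op 18: tick 2 -> clock=36.
Op 19: tick 6 -> clock=42. purged={a.com,c.com}
lookup c.com: not in cache (expired or never inserted)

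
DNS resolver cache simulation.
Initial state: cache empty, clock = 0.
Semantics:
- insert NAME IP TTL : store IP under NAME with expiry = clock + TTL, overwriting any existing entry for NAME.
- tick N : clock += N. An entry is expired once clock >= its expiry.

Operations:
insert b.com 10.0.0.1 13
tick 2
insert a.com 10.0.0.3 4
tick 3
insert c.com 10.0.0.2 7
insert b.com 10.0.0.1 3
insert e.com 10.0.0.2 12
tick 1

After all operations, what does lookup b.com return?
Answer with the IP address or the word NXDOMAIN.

Op 1: insert b.com -> 10.0.0.1 (expiry=0+13=13). clock=0
Op 2: tick 2 -> clock=2.
Op 3: insert a.com -> 10.0.0.3 (expiry=2+4=6). clock=2
Op 4: tick 3 -> clock=5.
Op 5: insert c.com -> 10.0.0.2 (expiry=5+7=12). clock=5
Op 6: insert b.com -> 10.0.0.1 (expiry=5+3=8). clock=5
Op 7: insert e.com -> 10.0.0.2 (expiry=5+12=17). clock=5
Op 8: tick 1 -> clock=6. purged={a.com}
lookup b.com: present, ip=10.0.0.1 expiry=8 > clock=6

Answer: 10.0.0.1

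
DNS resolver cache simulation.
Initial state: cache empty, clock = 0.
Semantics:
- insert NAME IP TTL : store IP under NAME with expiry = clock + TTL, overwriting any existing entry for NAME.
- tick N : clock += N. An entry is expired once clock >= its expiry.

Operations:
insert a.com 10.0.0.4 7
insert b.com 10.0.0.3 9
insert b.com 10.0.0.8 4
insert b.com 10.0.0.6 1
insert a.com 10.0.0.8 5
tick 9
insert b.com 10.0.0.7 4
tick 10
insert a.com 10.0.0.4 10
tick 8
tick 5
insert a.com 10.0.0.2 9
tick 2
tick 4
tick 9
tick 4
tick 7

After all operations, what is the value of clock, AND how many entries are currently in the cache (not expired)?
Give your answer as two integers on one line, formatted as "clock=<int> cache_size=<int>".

Answer: clock=58 cache_size=0

Derivation:
Op 1: insert a.com -> 10.0.0.4 (expiry=0+7=7). clock=0
Op 2: insert b.com -> 10.0.0.3 (expiry=0+9=9). clock=0
Op 3: insert b.com -> 10.0.0.8 (expiry=0+4=4). clock=0
Op 4: insert b.com -> 10.0.0.6 (expiry=0+1=1). clock=0
Op 5: insert a.com -> 10.0.0.8 (expiry=0+5=5). clock=0
Op 6: tick 9 -> clock=9. purged={a.com,b.com}
Op 7: insert b.com -> 10.0.0.7 (expiry=9+4=13). clock=9
Op 8: tick 10 -> clock=19. purged={b.com}
Op 9: insert a.com -> 10.0.0.4 (expiry=19+10=29). clock=19
Op 10: tick 8 -> clock=27.
Op 11: tick 5 -> clock=32. purged={a.com}
Op 12: insert a.com -> 10.0.0.2 (expiry=32+9=41). clock=32
Op 13: tick 2 -> clock=34.
Op 14: tick 4 -> clock=38.
Op 15: tick 9 -> clock=47. purged={a.com}
Op 16: tick 4 -> clock=51.
Op 17: tick 7 -> clock=58.
Final clock = 58
Final cache (unexpired): {} -> size=0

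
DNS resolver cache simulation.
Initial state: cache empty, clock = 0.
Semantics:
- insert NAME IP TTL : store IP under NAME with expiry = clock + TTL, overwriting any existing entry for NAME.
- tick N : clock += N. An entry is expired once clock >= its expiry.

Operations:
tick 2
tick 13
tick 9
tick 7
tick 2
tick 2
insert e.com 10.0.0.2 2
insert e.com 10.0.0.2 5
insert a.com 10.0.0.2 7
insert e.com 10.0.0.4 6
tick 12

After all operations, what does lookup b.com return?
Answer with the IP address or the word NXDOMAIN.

Answer: NXDOMAIN

Derivation:
Op 1: tick 2 -> clock=2.
Op 2: tick 13 -> clock=15.
Op 3: tick 9 -> clock=24.
Op 4: tick 7 -> clock=31.
Op 5: tick 2 -> clock=33.
Op 6: tick 2 -> clock=35.
Op 7: insert e.com -> 10.0.0.2 (expiry=35+2=37). clock=35
Op 8: insert e.com -> 10.0.0.2 (expiry=35+5=40). clock=35
Op 9: insert a.com -> 10.0.0.2 (expiry=35+7=42). clock=35
Op 10: insert e.com -> 10.0.0.4 (expiry=35+6=41). clock=35
Op 11: tick 12 -> clock=47. purged={a.com,e.com}
lookup b.com: not in cache (expired or never inserted)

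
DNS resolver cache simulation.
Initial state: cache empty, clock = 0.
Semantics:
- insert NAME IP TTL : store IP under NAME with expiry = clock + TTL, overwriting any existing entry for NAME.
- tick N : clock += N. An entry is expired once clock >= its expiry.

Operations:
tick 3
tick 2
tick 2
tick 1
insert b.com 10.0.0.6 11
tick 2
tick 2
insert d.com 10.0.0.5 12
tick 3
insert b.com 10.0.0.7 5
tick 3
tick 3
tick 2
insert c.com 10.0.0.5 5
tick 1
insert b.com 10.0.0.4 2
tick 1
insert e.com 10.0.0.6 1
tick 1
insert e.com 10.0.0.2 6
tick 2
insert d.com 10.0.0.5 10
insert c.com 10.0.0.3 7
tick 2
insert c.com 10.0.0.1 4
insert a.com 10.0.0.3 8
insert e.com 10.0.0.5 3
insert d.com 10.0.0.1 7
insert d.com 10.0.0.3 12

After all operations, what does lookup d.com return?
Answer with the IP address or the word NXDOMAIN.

Answer: 10.0.0.3

Derivation:
Op 1: tick 3 -> clock=3.
Op 2: tick 2 -> clock=5.
Op 3: tick 2 -> clock=7.
Op 4: tick 1 -> clock=8.
Op 5: insert b.com -> 10.0.0.6 (expiry=8+11=19). clock=8
Op 6: tick 2 -> clock=10.
Op 7: tick 2 -> clock=12.
Op 8: insert d.com -> 10.0.0.5 (expiry=12+12=24). clock=12
Op 9: tick 3 -> clock=15.
Op 10: insert b.com -> 10.0.0.7 (expiry=15+5=20). clock=15
Op 11: tick 3 -> clock=18.
Op 12: tick 3 -> clock=21. purged={b.com}
Op 13: tick 2 -> clock=23.
Op 14: insert c.com -> 10.0.0.5 (expiry=23+5=28). clock=23
Op 15: tick 1 -> clock=24. purged={d.com}
Op 16: insert b.com -> 10.0.0.4 (expiry=24+2=26). clock=24
Op 17: tick 1 -> clock=25.
Op 18: insert e.com -> 10.0.0.6 (expiry=25+1=26). clock=25
Op 19: tick 1 -> clock=26. purged={b.com,e.com}
Op 20: insert e.com -> 10.0.0.2 (expiry=26+6=32). clock=26
Op 21: tick 2 -> clock=28. purged={c.com}
Op 22: insert d.com -> 10.0.0.5 (expiry=28+10=38). clock=28
Op 23: insert c.com -> 10.0.0.3 (expiry=28+7=35). clock=28
Op 24: tick 2 -> clock=30.
Op 25: insert c.com -> 10.0.0.1 (expiry=30+4=34). clock=30
Op 26: insert a.com -> 10.0.0.3 (expiry=30+8=38). clock=30
Op 27: insert e.com -> 10.0.0.5 (expiry=30+3=33). clock=30
Op 28: insert d.com -> 10.0.0.1 (expiry=30+7=37). clock=30
Op 29: insert d.com -> 10.0.0.3 (expiry=30+12=42). clock=30
lookup d.com: present, ip=10.0.0.3 expiry=42 > clock=30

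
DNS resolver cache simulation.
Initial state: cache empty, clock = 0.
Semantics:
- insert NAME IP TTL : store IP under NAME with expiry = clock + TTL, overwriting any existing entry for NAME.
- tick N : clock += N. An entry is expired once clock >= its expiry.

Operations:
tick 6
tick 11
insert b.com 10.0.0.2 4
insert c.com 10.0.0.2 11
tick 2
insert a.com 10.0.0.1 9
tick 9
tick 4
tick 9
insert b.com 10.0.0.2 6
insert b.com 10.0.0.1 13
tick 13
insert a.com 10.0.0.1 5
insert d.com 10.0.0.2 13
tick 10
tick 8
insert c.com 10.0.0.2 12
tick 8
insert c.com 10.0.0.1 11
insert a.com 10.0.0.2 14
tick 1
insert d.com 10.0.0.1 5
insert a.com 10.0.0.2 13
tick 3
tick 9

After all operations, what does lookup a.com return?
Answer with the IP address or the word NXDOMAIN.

Answer: 10.0.0.2

Derivation:
Op 1: tick 6 -> clock=6.
Op 2: tick 11 -> clock=17.
Op 3: insert b.com -> 10.0.0.2 (expiry=17+4=21). clock=17
Op 4: insert c.com -> 10.0.0.2 (expiry=17+11=28). clock=17
Op 5: tick 2 -> clock=19.
Op 6: insert a.com -> 10.0.0.1 (expiry=19+9=28). clock=19
Op 7: tick 9 -> clock=28. purged={a.com,b.com,c.com}
Op 8: tick 4 -> clock=32.
Op 9: tick 9 -> clock=41.
Op 10: insert b.com -> 10.0.0.2 (expiry=41+6=47). clock=41
Op 11: insert b.com -> 10.0.0.1 (expiry=41+13=54). clock=41
Op 12: tick 13 -> clock=54. purged={b.com}
Op 13: insert a.com -> 10.0.0.1 (expiry=54+5=59). clock=54
Op 14: insert d.com -> 10.0.0.2 (expiry=54+13=67). clock=54
Op 15: tick 10 -> clock=64. purged={a.com}
Op 16: tick 8 -> clock=72. purged={d.com}
Op 17: insert c.com -> 10.0.0.2 (expiry=72+12=84). clock=72
Op 18: tick 8 -> clock=80.
Op 19: insert c.com -> 10.0.0.1 (expiry=80+11=91). clock=80
Op 20: insert a.com -> 10.0.0.2 (expiry=80+14=94). clock=80
Op 21: tick 1 -> clock=81.
Op 22: insert d.com -> 10.0.0.1 (expiry=81+5=86). clock=81
Op 23: insert a.com -> 10.0.0.2 (expiry=81+13=94). clock=81
Op 24: tick 3 -> clock=84.
Op 25: tick 9 -> clock=93. purged={c.com,d.com}
lookup a.com: present, ip=10.0.0.2 expiry=94 > clock=93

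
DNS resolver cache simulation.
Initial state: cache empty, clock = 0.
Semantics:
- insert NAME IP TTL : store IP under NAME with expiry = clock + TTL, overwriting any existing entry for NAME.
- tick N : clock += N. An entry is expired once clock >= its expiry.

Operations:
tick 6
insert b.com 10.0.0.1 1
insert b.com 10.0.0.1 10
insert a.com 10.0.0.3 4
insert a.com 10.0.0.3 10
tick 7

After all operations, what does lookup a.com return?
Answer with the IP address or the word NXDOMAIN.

Op 1: tick 6 -> clock=6.
Op 2: insert b.com -> 10.0.0.1 (expiry=6+1=7). clock=6
Op 3: insert b.com -> 10.0.0.1 (expiry=6+10=16). clock=6
Op 4: insert a.com -> 10.0.0.3 (expiry=6+4=10). clock=6
Op 5: insert a.com -> 10.0.0.3 (expiry=6+10=16). clock=6
Op 6: tick 7 -> clock=13.
lookup a.com: present, ip=10.0.0.3 expiry=16 > clock=13

Answer: 10.0.0.3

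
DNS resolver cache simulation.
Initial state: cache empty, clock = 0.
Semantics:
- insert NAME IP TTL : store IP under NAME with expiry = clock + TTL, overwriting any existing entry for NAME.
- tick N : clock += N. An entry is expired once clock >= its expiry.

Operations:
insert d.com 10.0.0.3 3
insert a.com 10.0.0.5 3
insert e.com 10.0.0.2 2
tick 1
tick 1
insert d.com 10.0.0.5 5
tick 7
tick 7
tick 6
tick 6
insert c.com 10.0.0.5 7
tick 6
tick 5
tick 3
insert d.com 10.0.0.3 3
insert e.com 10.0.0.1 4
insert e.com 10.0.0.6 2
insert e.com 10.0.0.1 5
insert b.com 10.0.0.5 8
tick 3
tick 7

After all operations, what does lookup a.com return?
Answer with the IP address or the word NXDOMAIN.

Answer: NXDOMAIN

Derivation:
Op 1: insert d.com -> 10.0.0.3 (expiry=0+3=3). clock=0
Op 2: insert a.com -> 10.0.0.5 (expiry=0+3=3). clock=0
Op 3: insert e.com -> 10.0.0.2 (expiry=0+2=2). clock=0
Op 4: tick 1 -> clock=1.
Op 5: tick 1 -> clock=2. purged={e.com}
Op 6: insert d.com -> 10.0.0.5 (expiry=2+5=7). clock=2
Op 7: tick 7 -> clock=9. purged={a.com,d.com}
Op 8: tick 7 -> clock=16.
Op 9: tick 6 -> clock=22.
Op 10: tick 6 -> clock=28.
Op 11: insert c.com -> 10.0.0.5 (expiry=28+7=35). clock=28
Op 12: tick 6 -> clock=34.
Op 13: tick 5 -> clock=39. purged={c.com}
Op 14: tick 3 -> clock=42.
Op 15: insert d.com -> 10.0.0.3 (expiry=42+3=45). clock=42
Op 16: insert e.com -> 10.0.0.1 (expiry=42+4=46). clock=42
Op 17: insert e.com -> 10.0.0.6 (expiry=42+2=44). clock=42
Op 18: insert e.com -> 10.0.0.1 (expiry=42+5=47). clock=42
Op 19: insert b.com -> 10.0.0.5 (expiry=42+8=50). clock=42
Op 20: tick 3 -> clock=45. purged={d.com}
Op 21: tick 7 -> clock=52. purged={b.com,e.com}
lookup a.com: not in cache (expired or never inserted)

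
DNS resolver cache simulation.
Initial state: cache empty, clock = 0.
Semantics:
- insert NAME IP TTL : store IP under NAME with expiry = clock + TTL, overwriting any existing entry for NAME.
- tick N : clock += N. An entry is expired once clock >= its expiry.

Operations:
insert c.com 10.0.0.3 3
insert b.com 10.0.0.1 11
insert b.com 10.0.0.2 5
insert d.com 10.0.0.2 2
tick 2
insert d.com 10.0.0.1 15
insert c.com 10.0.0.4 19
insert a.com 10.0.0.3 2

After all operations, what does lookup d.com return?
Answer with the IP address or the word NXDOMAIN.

Answer: 10.0.0.1

Derivation:
Op 1: insert c.com -> 10.0.0.3 (expiry=0+3=3). clock=0
Op 2: insert b.com -> 10.0.0.1 (expiry=0+11=11). clock=0
Op 3: insert b.com -> 10.0.0.2 (expiry=0+5=5). clock=0
Op 4: insert d.com -> 10.0.0.2 (expiry=0+2=2). clock=0
Op 5: tick 2 -> clock=2. purged={d.com}
Op 6: insert d.com -> 10.0.0.1 (expiry=2+15=17). clock=2
Op 7: insert c.com -> 10.0.0.4 (expiry=2+19=21). clock=2
Op 8: insert a.com -> 10.0.0.3 (expiry=2+2=4). clock=2
lookup d.com: present, ip=10.0.0.1 expiry=17 > clock=2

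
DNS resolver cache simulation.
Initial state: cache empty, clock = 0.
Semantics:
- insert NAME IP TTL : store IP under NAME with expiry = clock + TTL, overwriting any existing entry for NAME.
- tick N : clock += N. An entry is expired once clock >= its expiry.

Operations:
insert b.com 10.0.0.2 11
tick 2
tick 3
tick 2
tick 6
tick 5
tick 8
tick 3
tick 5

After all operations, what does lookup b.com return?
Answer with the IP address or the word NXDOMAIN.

Op 1: insert b.com -> 10.0.0.2 (expiry=0+11=11). clock=0
Op 2: tick 2 -> clock=2.
Op 3: tick 3 -> clock=5.
Op 4: tick 2 -> clock=7.
Op 5: tick 6 -> clock=13. purged={b.com}
Op 6: tick 5 -> clock=18.
Op 7: tick 8 -> clock=26.
Op 8: tick 3 -> clock=29.
Op 9: tick 5 -> clock=34.
lookup b.com: not in cache (expired or never inserted)

Answer: NXDOMAIN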